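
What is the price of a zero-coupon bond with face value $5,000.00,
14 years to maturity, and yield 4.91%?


Formula: Price = FV / (1 + r)^n
Substituting: Price = $5,000.00 / (1 + 0.0491)^14
Discount factor: (1.0491)^14 = 1.956304
Price = $5,000.00 / 1.956304 = $2,555.84

$2,555.84


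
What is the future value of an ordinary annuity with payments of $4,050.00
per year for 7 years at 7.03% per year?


Formula: FV = PMT * ((1+r)^n - 1) / r
Growth factor: (1 + 0.0703)^7 = 1.608936
Numerator: 1.608936 - 1 = 0.608936
FV = $4,050.00 * 0.608936 / 0.0703 = $35,080.93

$35,080.93


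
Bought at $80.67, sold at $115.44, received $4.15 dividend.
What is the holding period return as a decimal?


Formula: HPR = (P1 - P0 + D) / P0
Gain: $115.44 - $80.67 + $4.15 = $38.92
HPR = $38.92 / $80.67 = 0.4825

0.4825


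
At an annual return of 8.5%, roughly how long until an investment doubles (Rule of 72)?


Formula: Years ≈ 72 / r
Substituting: Years ≈ 72 / 8.5
Years ≈ 8.5

8.5 years


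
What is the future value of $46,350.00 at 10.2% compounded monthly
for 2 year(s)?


Formula: FV = P * (1 + r/m)^(m*t)
Period rate: r/m = 0.102 / 12 = 0.0085
Total periods: m*t = 12 * 2 = 24
Growth factor: (1 + 0.0085)^24 = 1.225241
FV = $46,350.00 * 1.225241 = $56,789.94

$56,789.94


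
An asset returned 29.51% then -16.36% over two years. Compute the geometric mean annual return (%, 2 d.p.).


Formula: Geometric mean = ((1+r1)*(1+r2))^(1/2) - 1
Product: (1 + 0.2951) * (1 + -0.1636) = 1.2951 * 0.8364 = 1.083222
Square root: 1.083222^0.5 = 1.040779
Geometric mean = 1.040779 - 1 = 0.040779
As percentage: 4.08%

4.08%


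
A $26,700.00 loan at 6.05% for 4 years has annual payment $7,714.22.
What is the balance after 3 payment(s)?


Formula: Balance = PV*(1+r)^k - PMT*((1+r)^k - 1)/r
Growth: (1 + 0.0605)^3 = 1.192702
Accumulated factor: ((1+r)^k - 1)/r = 3.18516
Balance = $26,700.00 * 1.192702 - $7,714.22 * 3.18516
Balance = $7,274.12

$7,274.12


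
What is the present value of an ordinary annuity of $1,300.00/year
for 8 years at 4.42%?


Formula: PV = PMT * (1 - (1+r)^(-n)) / r
Discount factor: (1 + 0.0442)^(-8) = 0.707507
Bracket: 1 - 0.707507 = 0.292493
PV = $1,300.00 * 0.292493 / 0.0442 = $8,602.75

$8,602.75


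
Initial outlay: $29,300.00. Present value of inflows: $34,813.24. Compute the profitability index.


Formula: PI = PV(cash flows) / initial investment
Substituting: PI = $34,813.24 / $29,300.00
PI = 1.1882

1.1882


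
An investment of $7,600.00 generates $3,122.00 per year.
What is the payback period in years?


Formula: Payback = investment / annual cash flow
Substituting: Payback = $7,600.00 / $3,122.00
Payback = 2.4343 years

2.4343 years


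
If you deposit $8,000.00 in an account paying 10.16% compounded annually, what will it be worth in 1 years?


Formula: FV = P * (1 + r)^n
Substituting: FV = $8,000.00 * (1 + 0.1016)^1
Growth factor: (1.1016)^1 = 1.1016
FV = $8,000.00 * 1.1016 = $8,812.80

$8,812.80


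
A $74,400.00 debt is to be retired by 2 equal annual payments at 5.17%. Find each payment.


Formula: PMT = PV * r / (1 - (1+r)^(-n))
Denominator: 1 - (1 + 0.0517)^(-2) = 0.0959
Numerator: $74,400.00 * 0.0517 = 3846.48
PMT = 3846.48 / 0.0959 = $40,109.09

$40,109.09


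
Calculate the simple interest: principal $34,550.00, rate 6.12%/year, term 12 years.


Formula: I = P * r * t
Substituting: I = $34,550.00 * 0.0612 * 12
Step: I = $34,550.00 * 0.7344
I = $25,373.52

$25,373.52


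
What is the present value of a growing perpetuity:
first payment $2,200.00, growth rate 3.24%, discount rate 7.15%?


Formula: PV = C / (r - g)
Spread: r - g = 0.0715 - 0.0324 = 0.0391
Substituting: PV = $2,200.00 / 0.0391
PV = $56,265.98

$56,265.98


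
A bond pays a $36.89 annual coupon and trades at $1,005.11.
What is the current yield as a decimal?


Formula: Current yield = annual coupon / price
Substituting: CY = $36.89 / $1,005.11
CY = 0.036702

0.036702


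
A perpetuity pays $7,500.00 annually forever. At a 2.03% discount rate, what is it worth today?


Formula: PV = C / r
Substituting: PV = $7,500.00 / 0.0203
PV = $369,458.13

$369,458.13


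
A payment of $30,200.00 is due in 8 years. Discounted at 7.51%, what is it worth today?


Formula: PV = FV / (1 + r)^n
Substituting: PV = $30,200.00 / (1 + 0.0751)^8
Discount factor: (1.0751)^8 = 1.784805
PV = $30,200.00 / 1.784805 = $16,920.61

$16,920.61


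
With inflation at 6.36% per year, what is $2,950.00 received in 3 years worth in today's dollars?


Formula: Real value = nominal / (1 + inflation)^years
Price level: (1 + 0.0636)^3 = 1.203192
Real value = $2,950.00 / 1.203192 = $2,451.81

$2,451.81


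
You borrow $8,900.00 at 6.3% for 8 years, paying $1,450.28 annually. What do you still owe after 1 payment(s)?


Formula: Balance = PV*(1+r)^k - PMT*((1+r)^k - 1)/r
Growth: (1 + 0.063)^1 = 1.063
Accumulated factor: ((1+r)^k - 1)/r = 1.0
Balance = $8,900.00 * 1.063 - $1,450.28 * 1.0
Balance = $8,010.42

$8,010.42


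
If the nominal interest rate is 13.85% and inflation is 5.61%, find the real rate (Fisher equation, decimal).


Formula: (1 + r_real) = (1 + r_nom) / (1 + inflation)
Substituting: (1 + r_real) = 1.1385 / 1.0561
(1 + r_real) = 1.078023
r_real = 1.078023 - 1 = 0.078023

0.078023


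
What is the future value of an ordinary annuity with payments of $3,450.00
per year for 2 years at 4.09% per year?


Formula: FV = PMT * ((1+r)^n - 1) / r
Growth factor: (1 + 0.0409)^2 = 1.083473
Numerator: 1.083473 - 1 = 0.083473
FV = $3,450.00 * 0.083473 / 0.0409 = $7,041.11

$7,041.11


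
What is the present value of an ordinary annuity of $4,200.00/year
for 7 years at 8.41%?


Formula: PV = PMT * (1 - (1+r)^(-n)) / r
Discount factor: (1 + 0.0841)^(-7) = 0.568217
Bracket: 1 - 0.568217 = 0.431783
PV = $4,200.00 * 0.431783 / 0.0841 = $21,563.46

$21,563.46


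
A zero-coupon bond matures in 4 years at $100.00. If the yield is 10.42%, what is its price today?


Formula: Price = FV / (1 + r)^n
Substituting: Price = $100.00 / (1 + 0.1042)^4
Discount factor: (1.1042)^4 = 1.486589
Price = $100.00 / 1.486589 = $67.27

$67.27


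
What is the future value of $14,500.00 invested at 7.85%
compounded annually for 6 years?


Formula: FV = P * (1 + r)^n
Substituting: FV = $14,500.00 * (1 + 0.0785)^6
Growth factor: (1.0785)^6 = 1.573696
FV = $14,500.00 * 1.573696 = $22,818.59

$22,818.59


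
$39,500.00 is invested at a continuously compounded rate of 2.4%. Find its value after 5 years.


Formula: FV = P * e^(r*t)
Exponent: r*t = 0.024 * 5 = 0.12
e^(0.12) = 1.127497
FV = $39,500.00 * 1.127497 = $44,536.13

$44,536.13


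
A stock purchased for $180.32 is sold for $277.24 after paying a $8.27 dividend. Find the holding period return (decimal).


Formula: HPR = (P1 - P0 + D) / P0
Gain: $277.24 - $180.32 + $8.27 = $105.19
HPR = $105.19 / $180.32 = 0.5834

0.5834


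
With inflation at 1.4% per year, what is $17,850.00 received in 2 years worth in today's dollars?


Formula: Real value = nominal / (1 + inflation)^years
Price level: (1 + 0.014)^2 = 1.028196
Real value = $17,850.00 / 1.028196 = $17,360.50

$17,360.50


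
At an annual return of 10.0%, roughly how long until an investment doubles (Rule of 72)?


Formula: Years ≈ 72 / r
Substituting: Years ≈ 72 / 10.0
Years ≈ 7.2

7.2 years


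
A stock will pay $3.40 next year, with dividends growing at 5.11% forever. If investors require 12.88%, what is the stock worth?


Formula: P = D1 / (r - g)
Spread: r - g = 0.1288 - 0.0511 = 0.0777
Substituting: P = $3.40 / 0.0777
P = $43.76

$43.76


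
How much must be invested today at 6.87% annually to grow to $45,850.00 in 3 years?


Formula: PV = FV / (1 + r)^n
Substituting: PV = $45,850.00 / (1 + 0.0687)^3
Discount factor: (1.0687)^3 = 1.220583
PV = $45,850.00 / 1.220583 = $37,564.01

$37,564.01


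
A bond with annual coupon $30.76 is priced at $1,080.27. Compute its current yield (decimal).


Formula: Current yield = annual coupon / price
Substituting: CY = $30.76 / $1,080.27
CY = 0.028474

0.028474


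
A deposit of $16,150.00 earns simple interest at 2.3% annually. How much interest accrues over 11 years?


Formula: I = P * r * t
Substituting: I = $16,150.00 * 0.023 * 11
Step: I = $16,150.00 * 0.253
I = $4,085.95

$4,085.95


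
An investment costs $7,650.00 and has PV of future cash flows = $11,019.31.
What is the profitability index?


Formula: PI = PV(cash flows) / initial investment
Substituting: PI = $11,019.31 / $7,650.00
PI = 1.4404

1.4404


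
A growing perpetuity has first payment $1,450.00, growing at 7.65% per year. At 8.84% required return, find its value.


Formula: PV = C / (r - g)
Spread: r - g = 0.0884 - 0.0765 = 0.0119
Substituting: PV = $1,450.00 / 0.0119
PV = $121,848.74

$121,848.74


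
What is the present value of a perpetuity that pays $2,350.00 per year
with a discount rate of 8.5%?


Formula: PV = C / r
Substituting: PV = $2,350.00 / 0.085
PV = $27,647.06

$27,647.06


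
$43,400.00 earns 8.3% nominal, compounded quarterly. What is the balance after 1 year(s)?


Formula: FV = P * (1 + r/m)^(m*t)
Period rate: r/m = 0.083 / 4 = 0.02075
Total periods: m*t = 4 * 1 = 4
Growth factor: (1 + 0.02075)^4 = 1.085619
FV = $43,400.00 * 1.085619 = $47,115.88

$47,115.88


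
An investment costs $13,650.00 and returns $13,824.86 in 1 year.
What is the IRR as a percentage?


Formula: IRR = C1/C0 - 1
Substituting: IRR = $13,824.86 / $13,650.00 - 1
Ratio: 1.01281 - 1 = 0.01281
IRR = 1.281%

1.281%


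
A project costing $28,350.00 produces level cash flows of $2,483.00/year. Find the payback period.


Formula: Payback = investment / annual cash flow
Substituting: Payback = $28,350.00 / $2,483.00
Payback = 11.4176 years

11.4176 years


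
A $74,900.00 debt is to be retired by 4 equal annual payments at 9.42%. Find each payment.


Formula: PMT = PV * r / (1 - (1+r)^(-n))
Denominator: 1 - (1 + 0.0942)^(-4) = 0.302389
Numerator: $74,900.00 * 0.0942 = 7055.58
PMT = 7055.58 / 0.302389 = $23,332.77

$23,332.77


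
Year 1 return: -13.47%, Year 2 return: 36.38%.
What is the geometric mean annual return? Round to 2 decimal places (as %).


Formula: Geometric mean = ((1+r1)*(1+r2))^(1/2) - 1
Product: (1 + -0.1347) * (1 + 0.3638) = 0.8653 * 1.3638 = 1.180096
Square root: 1.180096^0.5 = 1.086322
Geometric mean = 1.086322 - 1 = 0.086322
As percentage: 8.63%

8.63%


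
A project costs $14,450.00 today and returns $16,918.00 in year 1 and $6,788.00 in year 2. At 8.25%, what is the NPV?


Formula: NPV = C0 + C1/(1+r) + C2/(1+r)^2
Discount C1: $16,918.00 / (1 + 0.0825) = $15,628.64
Discount C2: $6,788.00 / (1 + 0.0825)^2 = $5,792.77
NPV = -$14,450.00 + $15,628.64 + $5,792.77 = $6,971.40

$6,971.40


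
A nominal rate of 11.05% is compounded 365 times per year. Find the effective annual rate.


Formula: EAR = (1 + r/m)^m - 1
Period rate: r/m = 0.1105 / 365 = 0.000303
Compounding: (1 + 0.000303)^365 = 1.116818
EAR = 1.116818 - 1 = 0.116818

0.116818


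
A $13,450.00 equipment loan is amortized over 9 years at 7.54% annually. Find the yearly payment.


Formula: PMT = PV * r / (1 - (1+r)^(-n))
Denominator: 1 - (1 + 0.0754)^(-9) = 0.48016
Numerator: $13,450.00 * 0.0754 = 1014.13
PMT = 1014.13 / 0.48016 = $2,112.07

$2,112.07


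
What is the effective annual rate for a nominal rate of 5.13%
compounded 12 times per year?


Formula: EAR = (1 + r/m)^m - 1
Period rate: r/m = 0.0513 / 12 = 0.004275
Compounding: (1 + 0.004275)^12 = 1.052524
EAR = 1.052524 - 1 = 0.052524

0.052524


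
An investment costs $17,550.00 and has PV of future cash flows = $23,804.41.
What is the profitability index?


Formula: PI = PV(cash flows) / initial investment
Substituting: PI = $23,804.41 / $17,550.00
PI = 1.3564

1.3564


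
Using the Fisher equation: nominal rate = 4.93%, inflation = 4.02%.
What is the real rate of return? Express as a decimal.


Formula: (1 + r_real) = (1 + r_nom) / (1 + inflation)
Substituting: (1 + r_real) = 1.0493 / 1.0402
(1 + r_real) = 1.008748
r_real = 1.008748 - 1 = 0.008748

0.008748


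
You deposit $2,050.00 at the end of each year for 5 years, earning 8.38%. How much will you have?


Formula: FV = PMT * ((1+r)^n - 1) / r
Growth factor: (1 + 0.0838)^5 = 1.49536
Numerator: 1.49536 - 1 = 0.49536
FV = $2,050.00 * 0.49536 / 0.0838 = $12,117.99

$12,117.99


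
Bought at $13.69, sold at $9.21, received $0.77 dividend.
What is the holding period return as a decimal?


Formula: HPR = (P1 - P0 + D) / P0
Gain: $9.21 - $13.69 + $0.77 = -$3.71
HPR = -$3.71 / $13.69 = -0.271

-0.271


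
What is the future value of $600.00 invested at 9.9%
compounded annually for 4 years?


Formula: FV = P * (1 + r)^n
Substituting: FV = $600.00 * (1 + 0.099)^4
Growth factor: (1.099)^4 = 1.458783
FV = $600.00 * 1.458783 = $875.27

$875.27


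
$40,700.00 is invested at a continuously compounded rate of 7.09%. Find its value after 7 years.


Formula: FV = P * e^(r*t)
Exponent: r*t = 0.0709 * 7 = 0.4963
e^(0.4963) = 1.642632
FV = $40,700.00 * 1.642632 = $66,855.13

$66,855.13


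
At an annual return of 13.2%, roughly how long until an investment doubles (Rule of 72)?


Formula: Years ≈ 72 / r
Substituting: Years ≈ 72 / 13.2
Years ≈ 5.5

5.5 years


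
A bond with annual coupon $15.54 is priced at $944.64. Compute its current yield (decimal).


Formula: Current yield = annual coupon / price
Substituting: CY = $15.54 / $944.64
CY = 0.016451

0.016451


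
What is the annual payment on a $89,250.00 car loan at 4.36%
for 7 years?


Formula: PMT = PV * r / (1 - (1+r)^(-n))
Denominator: 1 - (1 + 0.0436)^(-7) = 0.258243
Numerator: $89,250.00 * 0.0436 = 3891.3
PMT = 3891.3 / 0.258243 = $15,068.35

$15,068.35


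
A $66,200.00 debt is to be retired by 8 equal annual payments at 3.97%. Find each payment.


Formula: PMT = PV * r / (1 - (1+r)^(-n))
Denominator: 1 - (1 + 0.0397)^(-8) = 0.267621
Numerator: $66,200.00 * 0.0397 = 2628.14
PMT = 2628.14 / 0.267621 = $9,820.37

$9,820.37


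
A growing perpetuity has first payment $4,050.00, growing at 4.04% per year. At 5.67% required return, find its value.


Formula: PV = C / (r - g)
Spread: r - g = 0.0567 - 0.0404 = 0.0163
Substituting: PV = $4,050.00 / 0.0163
PV = $248,466.26

$248,466.26


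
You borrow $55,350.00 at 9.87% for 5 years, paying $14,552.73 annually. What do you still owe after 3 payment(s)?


Formula: Balance = PV*(1+r)^k - PMT*((1+r)^k - 1)/r
Growth: (1 + 0.0987)^3 = 1.326287
Accumulated factor: ((1+r)^k - 1)/r = 3.305842
Balance = $55,350.00 * 1.326287 - $14,552.73 * 3.305842
Balance = $25,300.94

$25,300.94


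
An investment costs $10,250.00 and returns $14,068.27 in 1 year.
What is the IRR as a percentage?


Formula: IRR = C1/C0 - 1
Substituting: IRR = $14,068.27 / $10,250.00 - 1
Ratio: 1.372514 - 1 = 0.372514
IRR = 37.2514%

37.2514%


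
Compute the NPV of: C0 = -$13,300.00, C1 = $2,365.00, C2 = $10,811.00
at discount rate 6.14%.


Formula: NPV = C0 + C1/(1+r) + C2/(1+r)^2
Discount C1: $2,365.00 / (1 + 0.0614) = $2,228.19
Discount C2: $10,811.00 / (1 + 0.0614)^2 = $9,596.39
NPV = -$13,300.00 + $2,228.19 + $9,596.39 = -$1,475.42

-$1,475.42


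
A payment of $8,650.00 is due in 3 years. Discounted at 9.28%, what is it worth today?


Formula: PV = FV / (1 + r)^n
Substituting: PV = $8,650.00 / (1 + 0.0928)^3
Discount factor: (1.0928)^3 = 1.305035
PV = $8,650.00 / 1.305035 = $6,628.18

$6,628.18


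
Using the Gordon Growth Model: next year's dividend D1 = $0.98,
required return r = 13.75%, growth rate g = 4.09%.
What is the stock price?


Formula: P = D1 / (r - g)
Spread: r - g = 0.1375 - 0.0409 = 0.0966
Substituting: P = $0.98 / 0.0966
P = $10.14

$10.14


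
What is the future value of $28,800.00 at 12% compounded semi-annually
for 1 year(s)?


Formula: FV = P * (1 + r/m)^(m*t)
Period rate: r/m = 0.12 / 2 = 0.06
Total periods: m*t = 2 * 1 = 2
Growth factor: (1 + 0.06)^2 = 1.1236
FV = $28,800.00 * 1.1236 = $32,359.68

$32,359.68


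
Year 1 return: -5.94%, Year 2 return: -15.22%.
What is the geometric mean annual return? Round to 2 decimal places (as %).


Formula: Geometric mean = ((1+r1)*(1+r2))^(1/2) - 1
Product: (1 + -0.0594) * (1 + -0.1522) = 0.9406 * 0.8478 = 0.797441
Square root: 0.797441^0.5 = 0.892995
Geometric mean = 0.892995 - 1 = -0.107005
As percentage: -10.70%

-10.70%


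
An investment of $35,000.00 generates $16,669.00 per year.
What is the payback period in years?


Formula: Payback = investment / annual cash flow
Substituting: Payback = $35,000.00 / $16,669.00
Payback = 2.0997 years

2.0997 years


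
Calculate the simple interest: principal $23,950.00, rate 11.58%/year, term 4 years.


Formula: I = P * r * t
Substituting: I = $23,950.00 * 0.1158 * 4
Step: I = $23,950.00 * 0.4632
I = $11,093.64

$11,093.64


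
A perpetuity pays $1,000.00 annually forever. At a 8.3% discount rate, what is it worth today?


Formula: PV = C / r
Substituting: PV = $1,000.00 / 0.083
PV = $12,048.19

$12,048.19


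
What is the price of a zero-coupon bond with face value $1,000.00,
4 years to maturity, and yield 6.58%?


Formula: Price = FV / (1 + r)^n
Substituting: Price = $1,000.00 / (1 + 0.0658)^4
Discount factor: (1.0658)^4 = 1.290336
Price = $1,000.00 / 1.290336 = $774.99

$774.99


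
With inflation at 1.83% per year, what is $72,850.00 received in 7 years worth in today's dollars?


Formula: Real value = nominal / (1 + inflation)^years
Price level: (1 + 0.0183)^7 = 1.135351
Real value = $72,850.00 / 1.135351 = $64,165.17

$64,165.17


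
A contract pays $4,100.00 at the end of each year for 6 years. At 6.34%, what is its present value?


Formula: PV = PMT * (1 - (1+r)^(-n)) / r
Discount factor: (1 + 0.0634)^(-6) = 0.691544
Bracket: 1 - 0.691544 = 0.308456
PV = $4,100.00 * 0.308456 / 0.0634 = $19,947.44

$19,947.44


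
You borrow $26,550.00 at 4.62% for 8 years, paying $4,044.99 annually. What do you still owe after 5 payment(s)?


Formula: Balance = PV*(1+r)^k - PMT*((1+r)^k - 1)/r
Growth: (1 + 0.0462)^5 = 1.253354
Accumulated factor: ((1+r)^k - 1)/r = 5.483842
Balance = $26,550.00 * 1.253354 - $4,044.99 * 5.483842
Balance = $11,094.45

$11,094.45


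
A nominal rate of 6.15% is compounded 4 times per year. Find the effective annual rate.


Formula: EAR = (1 + r/m)^m - 1
Period rate: r/m = 0.0615 / 4 = 0.015375
Compounding: (1 + 0.015375)^4 = 1.062933
EAR = 1.062933 - 1 = 0.062933

0.062933


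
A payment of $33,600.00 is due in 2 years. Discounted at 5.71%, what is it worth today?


Formula: PV = FV / (1 + r)^n
Substituting: PV = $33,600.00 / (1 + 0.0571)^2
Discount factor: (1.0571)^2 = 1.11746
PV = $33,600.00 / 1.11746 = $30,068.18

$30,068.18


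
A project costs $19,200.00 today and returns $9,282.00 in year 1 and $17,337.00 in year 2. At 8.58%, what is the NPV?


Formula: NPV = C0 + C1/(1+r) + C2/(1+r)^2
Discount C1: $9,282.00 / (1 + 0.0858) = $8,548.54
Discount C2: $17,337.00 / (1 + 0.0858)^2 = $14,705.31
NPV = -$19,200.00 + $8,548.54 + $14,705.31 = $4,053.85

$4,053.85


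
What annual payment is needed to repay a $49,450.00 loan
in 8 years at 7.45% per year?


Formula: PMT = PV * r / (1 - (1+r)^(-n))
Denominator: 1 - (1 + 0.0745)^(-8) = 0.437207
Numerator: $49,450.00 * 0.0745 = 3684.025
PMT = 3684.025 / 0.437207 = $8,426.27

$8,426.27


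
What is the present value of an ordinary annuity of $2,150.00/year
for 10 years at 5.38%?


Formula: PV = PMT * (1 - (1+r)^(-n)) / r
Discount factor: (1 + 0.0538)^(-10) = 0.592131
Bracket: 1 - 0.592131 = 0.407869
PV = $2,150.00 * 0.407869 / 0.0538 = $16,299.58

$16,299.58


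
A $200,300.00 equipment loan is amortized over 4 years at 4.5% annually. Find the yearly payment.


Formula: PMT = PV * r / (1 - (1+r)^(-n))
Denominator: 1 - (1 + 0.045)^(-4) = 0.161439
Numerator: $200,300.00 * 0.045 = 9013.5
PMT = 9013.5 / 0.161439 = $55,832.35

$55,832.35


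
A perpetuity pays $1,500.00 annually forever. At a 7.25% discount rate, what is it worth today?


Formula: PV = C / r
Substituting: PV = $1,500.00 / 0.0725
PV = $20,689.66

$20,689.66


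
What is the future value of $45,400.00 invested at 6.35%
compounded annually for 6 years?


Formula: FV = P * (1 + r)^n
Substituting: FV = $45,400.00 * (1 + 0.0635)^6
Growth factor: (1.0635)^6 = 1.446855
FV = $45,400.00 * 1.446855 = $65,687.21

$65,687.21


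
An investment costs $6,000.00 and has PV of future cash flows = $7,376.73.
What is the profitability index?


Formula: PI = PV(cash flows) / initial investment
Substituting: PI = $7,376.73 / $6,000.00
PI = 1.2295

1.2295


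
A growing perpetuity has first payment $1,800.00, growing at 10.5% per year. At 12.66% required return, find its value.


Formula: PV = C / (r - g)
Spread: r - g = 0.1266 - 0.105 = 0.0216
Substituting: PV = $1,800.00 / 0.0216
PV = $83,333.33

$83,333.33


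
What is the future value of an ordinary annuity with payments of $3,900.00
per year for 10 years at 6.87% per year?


Formula: FV = PMT * ((1+r)^n - 1) / r
Growth factor: (1 + 0.0687)^10 = 1.943382
Numerator: 1.943382 - 1 = 0.943382
FV = $3,900.00 * 0.943382 / 0.0687 = $53,554.42

$53,554.42


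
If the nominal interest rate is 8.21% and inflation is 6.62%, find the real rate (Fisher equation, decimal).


Formula: (1 + r_real) = (1 + r_nom) / (1 + inflation)
Substituting: (1 + r_real) = 1.0821 / 1.0662
(1 + r_real) = 1.014913
r_real = 1.014913 - 1 = 0.014913

0.014913


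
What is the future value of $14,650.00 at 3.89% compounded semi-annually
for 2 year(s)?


Formula: FV = P * (1 + r/m)^(m*t)
Period rate: r/m = 0.0389 / 2 = 0.01945
Total periods: m*t = 2 * 2 = 4
Growth factor: (1 + 0.01945)^4 = 1.080099
FV = $14,650.00 * 1.080099 = $15,823.46

$15,823.46


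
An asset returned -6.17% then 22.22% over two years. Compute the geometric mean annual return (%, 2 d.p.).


Formula: Geometric mean = ((1+r1)*(1+r2))^(1/2) - 1
Product: (1 + -0.0617) * (1 + 0.2222) = 0.9383 * 1.2222 = 1.14679
Square root: 1.14679^0.5 = 1.070883
Geometric mean = 1.070883 - 1 = 0.070883
As percentage: 7.09%

7.09%


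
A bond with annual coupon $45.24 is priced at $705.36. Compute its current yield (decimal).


Formula: Current yield = annual coupon / price
Substituting: CY = $45.24 / $705.36
CY = 0.064137

0.064137


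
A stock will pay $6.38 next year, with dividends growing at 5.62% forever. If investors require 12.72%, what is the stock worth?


Formula: P = D1 / (r - g)
Spread: r - g = 0.1272 - 0.0562 = 0.071
Substituting: P = $6.38 / 0.071
P = $89.86

$89.86


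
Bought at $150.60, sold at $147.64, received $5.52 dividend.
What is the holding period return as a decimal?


Formula: HPR = (P1 - P0 + D) / P0
Gain: $147.64 - $150.60 + $5.52 = $2.56
HPR = $2.56 / $150.60 = 0.017

0.017


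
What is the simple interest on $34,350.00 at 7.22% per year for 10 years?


Formula: I = P * r * t
Substituting: I = $34,350.00 * 0.0722 * 10
Step: I = $34,350.00 * 0.722
I = $24,800.70

$24,800.70


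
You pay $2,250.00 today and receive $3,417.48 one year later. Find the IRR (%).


Formula: IRR = C1/C0 - 1
Substituting: IRR = $3,417.48 / $2,250.00 - 1
Ratio: 1.51888 - 1 = 0.51888
IRR = 51.888%

51.888%


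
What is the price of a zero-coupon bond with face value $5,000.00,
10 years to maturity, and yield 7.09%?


Formula: Price = FV / (1 + r)^n
Substituting: Price = $5,000.00 / (1 + 0.0709)^10
Discount factor: (1.0709)^10 = 1.98376
Price = $5,000.00 / 1.98376 = $2,520.47

$2,520.47


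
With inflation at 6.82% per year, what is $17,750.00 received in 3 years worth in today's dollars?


Formula: Real value = nominal / (1 + inflation)^years
Price level: (1 + 0.0682)^3 = 1.218871
Real value = $17,750.00 / 1.218871 = $14,562.66

$14,562.66


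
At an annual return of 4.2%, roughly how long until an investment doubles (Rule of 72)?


Formula: Years ≈ 72 / r
Substituting: Years ≈ 72 / 4.2
Years ≈ 17.1

17.1 years


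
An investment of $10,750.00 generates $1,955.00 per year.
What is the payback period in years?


Formula: Payback = investment / annual cash flow
Substituting: Payback = $10,750.00 / $1,955.00
Payback = 5.4987 years

5.4987 years


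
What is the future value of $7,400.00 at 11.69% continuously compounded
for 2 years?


Formula: FV = P * e^(r*t)
Exponent: r*t = 0.1169 * 2 = 0.2338
e^(0.2338) = 1.263392
FV = $7,400.00 * 1.263392 = $9,349.10

$9,349.10


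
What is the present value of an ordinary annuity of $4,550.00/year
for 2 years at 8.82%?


Formula: PV = PMT * (1 - (1+r)^(-n)) / r
Discount factor: (1 + 0.0882)^(-2) = 0.844467
Bracket: 1 - 0.844467 = 0.155533
PV = $4,550.00 * 0.155533 / 0.0882 = $8,023.54

$8,023.54


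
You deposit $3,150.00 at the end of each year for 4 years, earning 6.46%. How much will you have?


Formula: FV = PMT * ((1+r)^n - 1) / r
Growth factor: (1 + 0.0646)^4 = 1.284535
Numerator: 1.284535 - 1 = 0.284535
FV = $3,150.00 * 0.284535 / 0.0646 = $13,874.37

$13,874.37


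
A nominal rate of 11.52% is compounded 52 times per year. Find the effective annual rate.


Formula: EAR = (1 + r/m)^m - 1
Period rate: r/m = 0.1152 / 52 = 0.002215
Compounding: (1 + 0.002215)^52 = 1.121955
EAR = 1.121955 - 1 = 0.121955

0.121955


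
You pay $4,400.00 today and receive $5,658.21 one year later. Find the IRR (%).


Formula: IRR = C1/C0 - 1
Substituting: IRR = $5,658.21 / $4,400.00 - 1
Ratio: 1.285957 - 1 = 0.285957
IRR = 28.5957%

28.5957%


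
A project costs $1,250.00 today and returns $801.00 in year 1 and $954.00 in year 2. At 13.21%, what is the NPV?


Formula: NPV = C0 + C1/(1+r) + C2/(1+r)^2
Discount C1: $801.00 / (1 + 0.1321) = $707.53
Discount C2: $954.00 / (1 + 0.1321)^2 = $744.35
NPV = -$1,250.00 + $707.53 + $744.35 = $201.89

$201.89


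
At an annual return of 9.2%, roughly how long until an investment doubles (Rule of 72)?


Formula: Years ≈ 72 / r
Substituting: Years ≈ 72 / 9.2
Years ≈ 7.8

7.8 years


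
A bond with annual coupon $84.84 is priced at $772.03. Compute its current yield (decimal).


Formula: Current yield = annual coupon / price
Substituting: CY = $84.84 / $772.03
CY = 0.109892

0.109892


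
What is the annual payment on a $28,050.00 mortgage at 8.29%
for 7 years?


Formula: PMT = PV * r / (1 - (1+r)^(-n))
Denominator: 1 - (1 + 0.0829)^(-7) = 0.42736
Numerator: $28,050.00 * 0.0829 = 2325.345
PMT = 2325.345 / 0.42736 = $5,441.18

$5,441.18


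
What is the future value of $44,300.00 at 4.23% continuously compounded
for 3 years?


Formula: FV = P * e^(r*t)
Exponent: r*t = 0.0423 * 3 = 0.1269
e^(0.1269) = 1.135303
FV = $44,300.00 * 1.135303 = $50,293.94

$50,293.94


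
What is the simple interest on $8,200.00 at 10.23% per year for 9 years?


Formula: I = P * r * t
Substituting: I = $8,200.00 * 0.1023 * 9
Step: I = $8,200.00 * 0.9207
I = $7,549.74

$7,549.74


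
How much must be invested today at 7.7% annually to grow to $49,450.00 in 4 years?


Formula: PV = FV / (1 + r)^n
Substituting: PV = $49,450.00 / (1 + 0.077)^4
Discount factor: (1.077)^4 = 1.345435
PV = $49,450.00 / 1.345435 = $36,753.90

$36,753.90


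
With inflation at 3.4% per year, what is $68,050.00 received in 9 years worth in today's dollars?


Formula: Real value = nominal / (1 + inflation)^years
Price level: (1 + 0.034)^9 = 1.351092
Real value = $68,050.00 / 1.351092 = $50,366.67

$50,366.67


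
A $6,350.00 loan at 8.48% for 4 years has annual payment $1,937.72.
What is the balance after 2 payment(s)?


Formula: Balance = PV*(1+r)^k - PMT*((1+r)^k - 1)/r
Growth: (1 + 0.0848)^2 = 1.176791
Accumulated factor: ((1+r)^k - 1)/r = 2.0848
Balance = $6,350.00 * 1.176791 - $1,937.72 * 2.0848
Balance = $3,432.86

$3,432.86


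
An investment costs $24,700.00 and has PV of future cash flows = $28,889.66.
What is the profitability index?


Formula: PI = PV(cash flows) / initial investment
Substituting: PI = $28,889.66 / $24,700.00
PI = 1.1696

1.1696


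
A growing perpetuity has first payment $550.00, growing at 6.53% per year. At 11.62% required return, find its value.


Formula: PV = C / (r - g)
Spread: r - g = 0.1162 - 0.0653 = 0.0509
Substituting: PV = $550.00 / 0.0509
PV = $10,805.50

$10,805.50


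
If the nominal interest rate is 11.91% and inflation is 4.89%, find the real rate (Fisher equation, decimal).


Formula: (1 + r_real) = (1 + r_nom) / (1 + inflation)
Substituting: (1 + r_real) = 1.1191 / 1.0489
(1 + r_real) = 1.066927
r_real = 1.066927 - 1 = 0.066927

0.066927


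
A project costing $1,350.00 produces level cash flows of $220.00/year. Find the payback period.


Formula: Payback = investment / annual cash flow
Substituting: Payback = $1,350.00 / $220.00
Payback = 6.1364 years

6.1364 years


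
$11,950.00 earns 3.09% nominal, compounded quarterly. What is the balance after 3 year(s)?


Formula: FV = P * (1 + r/m)^(m*t)
Period rate: r/m = 0.0309 / 4 = 0.007725
Total periods: m*t = 4 * 3 = 12
Growth factor: (1 + 0.007725)^12 = 1.096742
FV = $11,950.00 * 1.096742 = $13,106.06

$13,106.06


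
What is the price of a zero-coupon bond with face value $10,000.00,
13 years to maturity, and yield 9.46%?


Formula: Price = FV / (1 + r)^n
Substituting: Price = $10,000.00 / (1 + 0.0946)^13
Discount factor: (1.0946)^13 = 3.238328
Price = $10,000.00 / 3.238328 = $3,088.01

$3,088.01


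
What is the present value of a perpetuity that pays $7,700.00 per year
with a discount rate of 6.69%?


Formula: PV = C / r
Substituting: PV = $7,700.00 / 0.0669
PV = $115,097.16

$115,097.16


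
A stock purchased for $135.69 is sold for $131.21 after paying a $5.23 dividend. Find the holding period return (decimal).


Formula: HPR = (P1 - P0 + D) / P0
Gain: $131.21 - $135.69 + $5.23 = $0.75
HPR = $0.75 / $135.69 = 0.0055

0.0055


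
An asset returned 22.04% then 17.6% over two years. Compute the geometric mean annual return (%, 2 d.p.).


Formula: Geometric mean = ((1+r1)*(1+r2))^(1/2) - 1
Product: (1 + 0.2204) * (1 + 0.176) = 1.2204 * 1.176 = 1.43519
Square root: 1.43519^0.5 = 1.197994
Geometric mean = 1.197994 - 1 = 0.197994
As percentage: 19.80%

19.80%


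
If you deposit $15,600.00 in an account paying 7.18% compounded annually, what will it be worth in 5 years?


Formula: FV = P * (1 + r)^n
Substituting: FV = $15,600.00 * (1 + 0.0718)^5
Growth factor: (1.0718)^5 = 1.414389
FV = $15,600.00 * 1.414389 = $22,064.46

$22,064.46


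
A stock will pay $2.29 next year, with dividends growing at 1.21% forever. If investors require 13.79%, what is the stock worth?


Formula: P = D1 / (r - g)
Spread: r - g = 0.1379 - 0.0121 = 0.1258
Substituting: P = $2.29 / 0.1258
P = $18.20

$18.20


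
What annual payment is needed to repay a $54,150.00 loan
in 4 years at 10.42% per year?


Formula: PMT = PV * r / (1 - (1+r)^(-n))
Denominator: 1 - (1 + 0.1042)^(-4) = 0.327319
Numerator: $54,150.00 * 0.1042 = 5642.43
PMT = 5642.43 / 0.327319 = $17,238.31

$17,238.31


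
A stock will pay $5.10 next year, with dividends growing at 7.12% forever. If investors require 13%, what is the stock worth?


Formula: P = D1 / (r - g)
Spread: r - g = 0.13 - 0.0712 = 0.0588
Substituting: P = $5.10 / 0.0588
P = $86.73

$86.73


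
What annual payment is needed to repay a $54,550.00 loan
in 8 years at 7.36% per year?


Formula: PMT = PV * r / (1 - (1+r)^(-n))
Denominator: 1 - (1 + 0.0736)^(-8) = 0.433422
Numerator: $54,550.00 * 0.0736 = 4014.88
PMT = 4014.88 / 0.433422 = $9,263.22

$9,263.22


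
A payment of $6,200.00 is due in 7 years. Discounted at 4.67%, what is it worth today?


Formula: PV = FV / (1 + r)^n
Substituting: PV = $6,200.00 / (1 + 0.0467)^7
Discount factor: (1.0467)^7 = 1.376435
PV = $6,200.00 / 1.376435 = $4,504.39

$4,504.39


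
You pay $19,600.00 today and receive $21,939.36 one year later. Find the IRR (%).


Formula: IRR = C1/C0 - 1
Substituting: IRR = $21,939.36 / $19,600.00 - 1
Ratio: 1.119355 - 1 = 0.119355
IRR = 11.9355%

11.9355%


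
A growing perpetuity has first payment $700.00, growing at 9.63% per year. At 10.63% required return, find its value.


Formula: PV = C / (r - g)
Spread: r - g = 0.1063 - 0.0963 = 0.01
Substituting: PV = $700.00 / 0.01
PV = $70,000.00

$70,000.00


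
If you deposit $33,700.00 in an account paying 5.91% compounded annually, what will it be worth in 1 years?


Formula: FV = P * (1 + r)^n
Substituting: FV = $33,700.00 * (1 + 0.0591)^1
Growth factor: (1.0591)^1 = 1.0591
FV = $33,700.00 * 1.0591 = $35,691.67

$35,691.67


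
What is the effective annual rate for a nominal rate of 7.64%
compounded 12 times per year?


Formula: EAR = (1 + r/m)^m - 1
Period rate: r/m = 0.0764 / 12 = 0.006367
Compounding: (1 + 0.006367)^12 = 1.079133
EAR = 1.079133 - 1 = 0.079133

0.079133


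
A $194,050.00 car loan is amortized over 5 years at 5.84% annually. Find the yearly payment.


Formula: PMT = PV * r / (1 - (1+r)^(-n))
Denominator: 1 - (1 + 0.0584)^(-5) = 0.247077
Numerator: $194,050.00 * 0.0584 = 11332.52
PMT = 11332.52 / 0.247077 = $45,866.44

$45,866.44


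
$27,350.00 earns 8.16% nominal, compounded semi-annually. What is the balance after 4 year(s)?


Formula: FV = P * (1 + r/m)^(m*t)
Period rate: r/m = 0.0816 / 2 = 0.0408
Total periods: m*t = 2 * 4 = 8
Growth factor: (1 + 0.0408)^8 = 1.377014
FV = $27,350.00 * 1.377014 = $37,661.33

$37,661.33


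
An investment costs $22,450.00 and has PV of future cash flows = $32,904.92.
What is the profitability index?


Formula: PI = PV(cash flows) / initial investment
Substituting: PI = $32,904.92 / $22,450.00
PI = 1.4657

1.4657


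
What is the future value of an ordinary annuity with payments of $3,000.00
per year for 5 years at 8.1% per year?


Formula: FV = PMT * ((1+r)^n - 1) / r
Growth factor: (1 + 0.081)^5 = 1.476143
Numerator: 1.476143 - 1 = 0.476143
FV = $3,000.00 * 0.476143 / 0.081 = $17,634.93

$17,634.93


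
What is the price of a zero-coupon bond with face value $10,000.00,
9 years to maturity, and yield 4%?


Formula: Price = FV / (1 + r)^n
Substituting: Price = $10,000.00 / (1 + 0.04)^9
Discount factor: (1.04)^9 = 1.423312
Price = $10,000.00 / 1.423312 = $7,025.87

$7,025.87


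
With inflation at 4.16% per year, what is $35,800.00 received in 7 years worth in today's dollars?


Formula: Real value = nominal / (1 + inflation)^years
Price level: (1 + 0.0416)^7 = 1.330169
Real value = $35,800.00 / 1.330169 = $26,913.87

$26,913.87


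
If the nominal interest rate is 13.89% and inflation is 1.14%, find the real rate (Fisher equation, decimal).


Formula: (1 + r_real) = (1 + r_nom) / (1 + inflation)
Substituting: (1 + r_real) = 1.1389 / 1.0114
(1 + r_real) = 1.126063
r_real = 1.126063 - 1 = 0.126063

0.126063


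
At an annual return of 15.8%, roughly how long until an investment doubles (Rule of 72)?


Formula: Years ≈ 72 / r
Substituting: Years ≈ 72 / 15.8
Years ≈ 4.6

4.6 years


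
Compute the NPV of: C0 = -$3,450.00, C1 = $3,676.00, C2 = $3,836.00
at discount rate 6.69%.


Formula: NPV = C0 + C1/(1+r) + C2/(1+r)^2
Discount C1: $3,676.00 / (1 + 0.0669) = $3,445.50
Discount C2: $3,836.00 / (1 + 0.0669)^2 = $3,370.01
NPV = -$3,450.00 + $3,445.50 + $3,370.01 = $3,365.51

$3,365.51


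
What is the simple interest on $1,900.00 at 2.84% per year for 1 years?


Formula: I = P * r * t
Substituting: I = $1,900.00 * 0.0284 * 1
Step: I = $1,900.00 * 0.0284
I = $53.96

$53.96


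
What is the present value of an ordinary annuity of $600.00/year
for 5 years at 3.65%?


Formula: PV = PMT * (1 - (1+r)^(-n)) / r
Discount factor: (1 + 0.0365)^(-5) = 0.835898
Bracket: 1 - 0.835898 = 0.164102
PV = $600.00 * 0.164102 / 0.0365 = $2,697.56

$2,697.56


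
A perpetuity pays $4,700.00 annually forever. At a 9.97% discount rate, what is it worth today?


Formula: PV = C / r
Substituting: PV = $4,700.00 / 0.0997
PV = $47,141.42

$47,141.42


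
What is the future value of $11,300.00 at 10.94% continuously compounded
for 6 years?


Formula: FV = P * e^(r*t)
Exponent: r*t = 0.1094 * 6 = 0.6564
e^(0.6564) = 1.92784
FV = $11,300.00 * 1.92784 = $21,784.59

$21,784.59


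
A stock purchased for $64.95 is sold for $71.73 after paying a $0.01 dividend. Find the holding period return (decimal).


Formula: HPR = (P1 - P0 + D) / P0
Gain: $71.73 - $64.95 + $0.01 = $6.79
HPR = $6.79 / $64.95 = 0.1045

0.1045


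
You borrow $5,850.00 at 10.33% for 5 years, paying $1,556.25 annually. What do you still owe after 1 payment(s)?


Formula: Balance = PV*(1+r)^k - PMT*((1+r)^k - 1)/r
Growth: (1 + 0.1033)^1 = 1.1033
Accumulated factor: ((1+r)^k - 1)/r = 1.0
Balance = $5,850.00 * 1.1033 - $1,556.25 * 1.0
Balance = $4,898.06

$4,898.06


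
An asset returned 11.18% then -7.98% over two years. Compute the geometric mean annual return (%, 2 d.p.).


Formula: Geometric mean = ((1+r1)*(1+r2))^(1/2) - 1
Product: (1 + 0.1118) * (1 + -0.0798) = 1.1118 * 0.9202 = 1.023078
Square root: 1.023078^0.5 = 1.011473
Geometric mean = 1.011473 - 1 = 0.011473
As percentage: 1.15%

1.15%


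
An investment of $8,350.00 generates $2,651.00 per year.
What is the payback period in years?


Formula: Payback = investment / annual cash flow
Substituting: Payback = $8,350.00 / $2,651.00
Payback = 3.1498 years

3.1498 years


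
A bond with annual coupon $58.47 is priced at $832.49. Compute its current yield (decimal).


Formula: Current yield = annual coupon / price
Substituting: CY = $58.47 / $832.49
CY = 0.070235

0.070235


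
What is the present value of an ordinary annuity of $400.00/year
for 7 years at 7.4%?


Formula: PV = PMT * (1 - (1+r)^(-n)) / r
Discount factor: (1 + 0.074)^(-7) = 0.606694
Bracket: 1 - 0.606694 = 0.393306
PV = $400.00 * 0.393306 / 0.074 = $2,125.98

$2,125.98


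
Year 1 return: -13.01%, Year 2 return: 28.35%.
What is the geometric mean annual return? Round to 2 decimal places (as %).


Formula: Geometric mean = ((1+r1)*(1+r2))^(1/2) - 1
Product: (1 + -0.1301) * (1 + 0.2835) = 0.8699 * 1.2835 = 1.116517
Square root: 1.116517^0.5 = 1.056654
Geometric mean = 1.056654 - 1 = 0.056654
As percentage: 5.67%

5.67%


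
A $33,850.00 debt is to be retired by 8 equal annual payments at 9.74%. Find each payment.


Formula: PMT = PV * r / (1 - (1+r)^(-n))
Denominator: 1 - (1 + 0.0974)^(-8) = 0.524577
Numerator: $33,850.00 * 0.0974 = 3296.99
PMT = 3296.99 / 0.524577 = $6,285.05

$6,285.05


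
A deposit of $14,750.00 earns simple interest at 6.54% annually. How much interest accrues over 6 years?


Formula: I = P * r * t
Substituting: I = $14,750.00 * 0.0654 * 6
Step: I = $14,750.00 * 0.3924
I = $5,787.90

$5,787.90


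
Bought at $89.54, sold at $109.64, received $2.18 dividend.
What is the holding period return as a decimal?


Formula: HPR = (P1 - P0 + D) / P0
Gain: $109.64 - $89.54 + $2.18 = $22.28
HPR = $22.28 / $89.54 = 0.2488

0.2488


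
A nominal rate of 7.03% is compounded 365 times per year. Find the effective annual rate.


Formula: EAR = (1 + r/m)^m - 1
Period rate: r/m = 0.0703 / 365 = 0.000193
Compounding: (1 + 0.000193)^365 = 1.072823
EAR = 1.072823 - 1 = 0.072823

0.072823


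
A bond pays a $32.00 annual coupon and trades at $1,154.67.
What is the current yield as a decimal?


Formula: Current yield = annual coupon / price
Substituting: CY = $32.00 / $1,154.67
CY = 0.027714

0.027714


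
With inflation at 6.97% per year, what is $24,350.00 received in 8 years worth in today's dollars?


Formula: Real value = nominal / (1 + inflation)^years
Price level: (1 + 0.0697)^8 = 1.714336
Real value = $24,350.00 / 1.714336 = $14,203.75

$14,203.75


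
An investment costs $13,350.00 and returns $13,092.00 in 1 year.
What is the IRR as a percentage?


Formula: IRR = C1/C0 - 1
Substituting: IRR = $13,092.00 / $13,350.00 - 1
Ratio: 0.980674 - 1 = -0.019326
IRR = -1.9326%

-1.9326%
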